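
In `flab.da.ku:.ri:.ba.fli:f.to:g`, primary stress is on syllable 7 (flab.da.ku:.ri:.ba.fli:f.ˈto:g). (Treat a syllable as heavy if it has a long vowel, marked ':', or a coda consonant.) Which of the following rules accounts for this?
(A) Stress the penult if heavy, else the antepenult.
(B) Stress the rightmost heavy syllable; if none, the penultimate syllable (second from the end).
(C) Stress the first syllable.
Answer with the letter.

B

Rule A → syllable 6 (observed: 7).
Rule B → syllable 7 ✓.
Rule C → syllable 1 (observed: 7).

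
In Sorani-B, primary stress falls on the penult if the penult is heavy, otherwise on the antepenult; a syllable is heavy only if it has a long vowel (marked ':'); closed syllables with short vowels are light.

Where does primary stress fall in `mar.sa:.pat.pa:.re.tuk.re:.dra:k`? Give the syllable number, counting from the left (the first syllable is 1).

Weights: 6 tuk L, 7 re: H, 8 dra:k H.
The penult (syllable 7, re:) is heavy, so it takes stress.
Primary stress: syllable 7 → mar.sa:.pat.pa:.re.tuk.ˈre:.dra:k.

7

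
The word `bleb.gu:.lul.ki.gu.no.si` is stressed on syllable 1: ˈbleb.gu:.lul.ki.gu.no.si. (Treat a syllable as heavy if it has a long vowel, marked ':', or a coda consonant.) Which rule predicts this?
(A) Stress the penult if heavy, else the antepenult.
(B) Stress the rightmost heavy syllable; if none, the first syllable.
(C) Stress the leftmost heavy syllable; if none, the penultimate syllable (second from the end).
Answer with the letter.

Rule A → syllable 5 (observed: 1).
Rule B → syllable 3 (observed: 1).
Rule C → syllable 1 ✓.

C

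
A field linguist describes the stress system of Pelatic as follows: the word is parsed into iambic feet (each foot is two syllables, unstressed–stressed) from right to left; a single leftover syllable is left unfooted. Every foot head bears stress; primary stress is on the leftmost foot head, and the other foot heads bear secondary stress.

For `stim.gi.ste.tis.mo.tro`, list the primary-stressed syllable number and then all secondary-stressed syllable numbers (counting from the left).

Parse right to left into iambic (σˈσ) feet: (stim.ˈgi) (ste.ˈtis) (mo.ˈtro).
Foot heads (stressed positions): 2, 4, 6.
End Rule Leftmost: primary stress on the leftmost head = syllable 2.
Secondary stress on 4, 6: stim.ˈgi.ste.ˌtis.mo.ˌtro.

primary 2, secondary 4, 6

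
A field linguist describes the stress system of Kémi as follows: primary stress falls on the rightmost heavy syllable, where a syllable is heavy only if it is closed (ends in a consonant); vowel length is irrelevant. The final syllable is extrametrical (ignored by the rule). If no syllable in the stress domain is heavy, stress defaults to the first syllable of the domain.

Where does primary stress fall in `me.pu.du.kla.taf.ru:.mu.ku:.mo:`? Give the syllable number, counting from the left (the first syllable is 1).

5

The final syllable (9, mo:) is extrametrical; the stress domain is syllables 1–8.
Weights: 1 me L, 2 pu L, 3 du L, 4 kla L, 5 taf H, 6 ru: L, 7 mu L, 8 ku: L.
Heavy syllables in the domain: 5. The rightmost is syllable 5 (taf).
Primary stress: syllable 5 → me.pu.du.kla.ˈtaf.ru:.mu.ku:.mo:.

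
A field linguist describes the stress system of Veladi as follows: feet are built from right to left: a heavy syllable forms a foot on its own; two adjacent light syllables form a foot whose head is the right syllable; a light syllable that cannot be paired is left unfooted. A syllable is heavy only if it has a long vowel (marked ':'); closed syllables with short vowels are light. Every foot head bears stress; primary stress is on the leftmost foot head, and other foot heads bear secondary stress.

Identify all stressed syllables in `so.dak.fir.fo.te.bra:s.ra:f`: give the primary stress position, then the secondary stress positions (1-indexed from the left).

primary 3, secondary 5, 6, 7

Weights: 1 so L, 2 dak L, 3 fir L, 4 fo L, 5 te L, 6 bra:s H, 7 ra:f H.
Parse right to left (heavy = foot alone; LL = one foot; stranded L unfooted): so (dak.ˈfir) (fo.ˈte) (ˈbra:s) (ˈra:f).
Foot heads: 3, 5, 6, 7.
Primary stress on the leftmost head = syllable 3.
Secondary stress on 5, 6, 7: so.dak.ˈfir.fo.ˌte.ˌbra:s.ˌra:f.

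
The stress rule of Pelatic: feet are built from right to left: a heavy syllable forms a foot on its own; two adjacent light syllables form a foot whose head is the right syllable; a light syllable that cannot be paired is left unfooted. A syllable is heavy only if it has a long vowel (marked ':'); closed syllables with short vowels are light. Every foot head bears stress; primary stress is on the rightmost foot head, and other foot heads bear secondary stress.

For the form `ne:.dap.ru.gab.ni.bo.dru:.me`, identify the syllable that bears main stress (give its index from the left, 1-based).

Weights: 1 ne: H, 2 dap L, 3 ru L, 4 gab L, 5 ni L, 6 bo L, 7 dru: H, 8 me L.
Parse right to left (heavy = foot alone; LL = one foot; stranded L unfooted): (ˈne:) dap (ru.ˈgab) (ni.ˈbo) (ˈdru:) me.
Foot heads: 1, 4, 6, 7.
Primary stress on the rightmost head = syllable 7.
Primary stress: syllable 7 → ne:.dap.ru.gab.ni.bo.ˈdru:.me.

7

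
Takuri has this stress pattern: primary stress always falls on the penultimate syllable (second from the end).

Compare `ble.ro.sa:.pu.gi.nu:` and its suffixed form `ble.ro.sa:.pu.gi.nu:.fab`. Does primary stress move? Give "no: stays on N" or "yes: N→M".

yes: 5→6

Base `ble.ro.sa:.pu.gi.nu:` (6 syllables):
  The word has 6 syllables; the penultimate syllable (second from the end) is syllable 5 (gi).
  → primary stress on syllable 5.
Suffixed `ble.ro.sa:.pu.gi.nu:.fab` (7 syllables):
  The word has 7 syllables; the penultimate syllable (second from the end) is syllable 6 (nu:).
  → primary stress on syllable 6.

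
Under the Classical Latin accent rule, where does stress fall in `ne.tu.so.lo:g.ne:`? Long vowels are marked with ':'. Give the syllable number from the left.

Classical Latin: stress the penult if heavy (long vowel or closed), else the antepenult.
Weights: 3 so L, 4 lo:g H, 5 ne: H.
The penult (syllable 4, lo:g) is heavy, so it takes stress.
Stress on syllable 4: ne.tu.so.ˈlo:g.ne:.

4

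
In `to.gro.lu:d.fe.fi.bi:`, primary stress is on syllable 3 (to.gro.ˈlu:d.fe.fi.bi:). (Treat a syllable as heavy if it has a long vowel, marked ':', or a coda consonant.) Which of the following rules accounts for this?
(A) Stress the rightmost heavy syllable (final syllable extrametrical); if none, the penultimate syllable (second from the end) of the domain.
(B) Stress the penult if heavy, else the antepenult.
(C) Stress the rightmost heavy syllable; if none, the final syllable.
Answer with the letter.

Rule A → syllable 3 ✓.
Rule B → syllable 4 (observed: 3).
Rule C → syllable 6 (observed: 3).

A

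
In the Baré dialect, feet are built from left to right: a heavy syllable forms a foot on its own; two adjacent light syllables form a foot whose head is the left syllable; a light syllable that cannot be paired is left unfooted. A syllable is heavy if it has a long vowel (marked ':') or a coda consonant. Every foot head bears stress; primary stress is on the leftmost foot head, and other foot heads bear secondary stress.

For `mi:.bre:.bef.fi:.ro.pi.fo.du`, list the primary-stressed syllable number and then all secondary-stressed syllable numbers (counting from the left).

Weights: 1 mi: H, 2 bre: H, 3 bef H, 4 fi: H, 5 ro L, 6 pi L, 7 fo L, 8 du L.
Parse left to right (heavy = foot alone; LL = one foot; stranded L unfooted): (ˈmi:) (ˈbre:) (ˈbef) (ˈfi:) (ˈro.pi) (ˈfo.du).
Foot heads: 1, 2, 3, 4, 5, 7.
Primary stress on the leftmost head = syllable 1.
Secondary stress on 2, 3, 4, 5, 7: ˈmi:.ˌbre:.ˌbef.ˌfi:.ˌro.pi.ˌfo.du.

primary 1, secondary 2, 3, 4, 5, 7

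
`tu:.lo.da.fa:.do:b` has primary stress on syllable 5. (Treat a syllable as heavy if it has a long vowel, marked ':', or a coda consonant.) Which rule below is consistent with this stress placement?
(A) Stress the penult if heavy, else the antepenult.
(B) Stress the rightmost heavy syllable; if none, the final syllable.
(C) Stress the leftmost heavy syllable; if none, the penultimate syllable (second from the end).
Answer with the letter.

Rule A → syllable 4 (observed: 5).
Rule B → syllable 5 ✓.
Rule C → syllable 1 (observed: 5).

B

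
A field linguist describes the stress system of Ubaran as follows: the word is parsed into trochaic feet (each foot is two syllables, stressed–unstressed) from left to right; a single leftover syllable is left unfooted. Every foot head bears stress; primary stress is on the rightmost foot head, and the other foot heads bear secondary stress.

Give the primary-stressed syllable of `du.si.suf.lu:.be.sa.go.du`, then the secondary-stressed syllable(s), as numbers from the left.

Parse left to right into trochaic (ˈσσ) feet: (ˈdu.si) (ˈsuf.lu:) (ˈbe.sa) (ˈgo.du).
Foot heads (stressed positions): 1, 3, 5, 7.
End Rule Rightmost: primary stress on the rightmost head = syllable 7.
Secondary stress on 1, 3, 5: ˌdu.si.ˌsuf.lu:.ˌbe.sa.ˈgo.du.

primary 7, secondary 1, 3, 5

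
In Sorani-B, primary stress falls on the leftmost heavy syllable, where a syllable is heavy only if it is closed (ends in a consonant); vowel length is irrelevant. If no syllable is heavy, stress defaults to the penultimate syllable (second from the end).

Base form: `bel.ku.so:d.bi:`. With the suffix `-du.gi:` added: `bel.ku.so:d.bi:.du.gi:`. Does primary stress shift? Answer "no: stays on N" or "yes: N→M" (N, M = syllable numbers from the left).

no: stays on 1

Base `bel.ku.so:d.bi:` (4 syllables):
  Weights: 1 bel H, 2 ku L, 3 so:d H, 4 bi: L.
  Heavy syllables in the domain: 1, 3. The leftmost is syllable 1 (bel).
  → primary stress on syllable 1.
Suffixed `bel.ku.so:d.bi:.du.gi:` (6 syllables):
  Weights: 1 bel H, 2 ku L, 3 so:d H, 4 bi: L, 5 du L, 6 gi: L.
  Heavy syllables in the domain: 1, 3. The leftmost is syllable 1 (bel).
  → primary stress on syllable 1.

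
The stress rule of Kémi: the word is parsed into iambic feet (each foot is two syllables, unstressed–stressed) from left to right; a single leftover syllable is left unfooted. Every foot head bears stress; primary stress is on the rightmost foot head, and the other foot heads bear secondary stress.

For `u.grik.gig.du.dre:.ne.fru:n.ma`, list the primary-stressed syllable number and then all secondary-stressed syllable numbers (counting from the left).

Parse left to right into iambic (σˈσ) feet: (u.ˈgrik) (gig.ˈdu) (dre:.ˈne) (fru:n.ˈma).
Foot heads (stressed positions): 2, 4, 6, 8.
End Rule Rightmost: primary stress on the rightmost head = syllable 8.
Secondary stress on 2, 4, 6: u.ˌgrik.gig.ˌdu.dre:.ˌne.fru:n.ˈma.

primary 8, secondary 2, 4, 6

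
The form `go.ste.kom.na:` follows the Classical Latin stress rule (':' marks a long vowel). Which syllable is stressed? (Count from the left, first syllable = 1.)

3

Classical Latin: stress the penult if heavy (long vowel or closed), else the antepenult.
Weights: 2 ste L, 3 kom H, 4 na: H.
The penult (syllable 3, kom) is heavy, so it takes stress.
Stress on syllable 3: go.ste.ˈkom.na:.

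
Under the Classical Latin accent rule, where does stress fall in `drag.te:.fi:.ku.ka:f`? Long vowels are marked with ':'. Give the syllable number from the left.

3

Classical Latin: stress the penult if heavy (long vowel or closed), else the antepenult.
Weights: 3 fi: H, 4 ku L, 5 ka:f H.
The penult (syllable 4, ku) is light, so stress falls on the antepenult (syllable 3, fi:).
Stress on syllable 3: drag.te:.ˈfi:.ku.ka:f.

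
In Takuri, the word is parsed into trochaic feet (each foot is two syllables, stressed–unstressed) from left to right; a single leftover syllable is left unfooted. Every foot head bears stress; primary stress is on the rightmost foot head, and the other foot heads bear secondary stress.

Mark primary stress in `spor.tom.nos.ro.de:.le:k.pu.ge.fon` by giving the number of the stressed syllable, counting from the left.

Parse left to right into trochaic (ˈσσ) feet: (ˈspor.tom) (ˈnos.ro) (ˈde:.le:k) (ˈpu.ge) fon. Syllable 9 is left unfooted.
Foot heads (stressed positions): 1, 3, 5, 7.
End Rule Rightmost: primary stress on the rightmost head = syllable 7.
Primary stress: syllable 7 → spor.tom.nos.ro.de:.le:k.ˈpu.ge.fon.

7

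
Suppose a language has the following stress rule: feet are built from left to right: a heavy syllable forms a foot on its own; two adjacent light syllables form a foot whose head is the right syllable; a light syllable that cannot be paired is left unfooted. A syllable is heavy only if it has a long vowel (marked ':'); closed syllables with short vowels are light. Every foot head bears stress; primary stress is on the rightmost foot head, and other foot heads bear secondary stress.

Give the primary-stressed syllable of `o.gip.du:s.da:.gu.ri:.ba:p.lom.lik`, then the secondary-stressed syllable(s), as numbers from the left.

primary 9, secondary 2, 3, 4, 6, 7

Weights: 1 o L, 2 gip L, 3 du:s H, 4 da: H, 5 gu L, 6 ri: H, 7 ba:p H, 8 lom L, 9 lik L.
Parse left to right (heavy = foot alone; LL = one foot; stranded L unfooted): (o.ˈgip) (ˈdu:s) (ˈda:) gu (ˈri:) (ˈba:p) (lom.ˈlik).
Foot heads: 2, 3, 4, 6, 7, 9.
Primary stress on the rightmost head = syllable 9.
Secondary stress on 2, 3, 4, 6, 7: o.ˌgip.ˌdu:s.ˌda:.gu.ˌri:.ˌba:p.lom.ˈlik.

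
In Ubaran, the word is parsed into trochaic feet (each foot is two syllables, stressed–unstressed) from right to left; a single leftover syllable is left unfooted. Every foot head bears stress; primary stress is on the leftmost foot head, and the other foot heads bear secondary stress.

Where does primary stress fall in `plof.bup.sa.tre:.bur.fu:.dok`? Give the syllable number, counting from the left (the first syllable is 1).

2

Parse right to left into trochaic (ˈσσ) feet: plof (ˈbup.sa) (ˈtre:.bur) (ˈfu:.dok). Syllable 1 is left unfooted.
Foot heads (stressed positions): 2, 4, 6.
End Rule Leftmost: primary stress on the leftmost head = syllable 2.
Primary stress: syllable 2 → plof.ˈbup.sa.tre:.bur.fu:.dok.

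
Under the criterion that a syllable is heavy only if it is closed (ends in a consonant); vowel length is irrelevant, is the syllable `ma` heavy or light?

`ma`: short vowel, open (no coda). Open (no coda) → light.

light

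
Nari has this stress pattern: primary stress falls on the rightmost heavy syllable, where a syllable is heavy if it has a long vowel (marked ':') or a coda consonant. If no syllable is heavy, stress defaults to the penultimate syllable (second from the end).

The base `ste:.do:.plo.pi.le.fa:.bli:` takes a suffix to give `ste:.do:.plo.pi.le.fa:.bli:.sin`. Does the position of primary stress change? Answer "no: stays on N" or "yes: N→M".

Base `ste:.do:.plo.pi.le.fa:.bli:` (7 syllables):
  Weights: 1 ste: H, 2 do: H, 3 plo L, 4 pi L, 5 le L, 6 fa: H, 7 bli: H.
  Heavy syllables in the domain: 1, 2, 6, 7. The rightmost is syllable 7 (bli:).
  → primary stress on syllable 7.
Suffixed `ste:.do:.plo.pi.le.fa:.bli:.sin` (8 syllables):
  Weights: 1 ste: H, 2 do: H, 3 plo L, 4 pi L, 5 le L, 6 fa: H, 7 bli: H, 8 sin H.
  Heavy syllables in the domain: 1, 2, 6, 7, 8. The rightmost is syllable 8 (sin).
  → primary stress on syllable 8.

yes: 7→8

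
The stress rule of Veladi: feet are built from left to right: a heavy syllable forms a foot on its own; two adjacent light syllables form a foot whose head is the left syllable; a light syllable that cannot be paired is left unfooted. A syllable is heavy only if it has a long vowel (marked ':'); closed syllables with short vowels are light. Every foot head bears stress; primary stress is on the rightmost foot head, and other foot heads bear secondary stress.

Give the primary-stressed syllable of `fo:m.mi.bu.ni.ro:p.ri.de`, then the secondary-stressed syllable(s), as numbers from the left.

Weights: 1 fo:m H, 2 mi L, 3 bu L, 4 ni L, 5 ro:p H, 6 ri L, 7 de L.
Parse left to right (heavy = foot alone; LL = one foot; stranded L unfooted): (ˈfo:m) (ˈmi.bu) ni (ˈro:p) (ˈri.de).
Foot heads: 1, 2, 5, 6.
Primary stress on the rightmost head = syllable 6.
Secondary stress on 1, 2, 5: ˌfo:m.ˌmi.bu.ni.ˌro:p.ˈri.de.

primary 6, secondary 1, 2, 5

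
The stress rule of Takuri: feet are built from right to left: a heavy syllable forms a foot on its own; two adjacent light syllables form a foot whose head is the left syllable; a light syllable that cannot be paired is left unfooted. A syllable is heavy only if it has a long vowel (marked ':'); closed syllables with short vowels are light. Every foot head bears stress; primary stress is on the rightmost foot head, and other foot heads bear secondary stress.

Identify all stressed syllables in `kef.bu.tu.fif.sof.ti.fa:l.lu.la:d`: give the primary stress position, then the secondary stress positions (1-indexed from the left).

primary 9, secondary 1, 3, 5, 7

Weights: 1 kef L, 2 bu L, 3 tu L, 4 fif L, 5 sof L, 6 ti L, 7 fa:l H, 8 lu L, 9 la:d H.
Parse right to left (heavy = foot alone; LL = one foot; stranded L unfooted): (ˈkef.bu) (ˈtu.fif) (ˈsof.ti) (ˈfa:l) lu (ˈla:d).
Foot heads: 1, 3, 5, 7, 9.
Primary stress on the rightmost head = syllable 9.
Secondary stress on 1, 3, 5, 7: ˌkef.bu.ˌtu.fif.ˌsof.ti.ˌfa:l.lu.ˈla:d.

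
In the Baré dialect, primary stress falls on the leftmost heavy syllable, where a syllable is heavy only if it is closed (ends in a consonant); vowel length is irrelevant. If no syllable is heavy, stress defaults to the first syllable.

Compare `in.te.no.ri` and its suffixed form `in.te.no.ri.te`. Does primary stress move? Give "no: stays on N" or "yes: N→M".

no: stays on 1

Base `in.te.no.ri` (4 syllables):
  Weights: 1 in H, 2 te L, 3 no L, 4 ri L.
  Heavy syllables in the domain: 1. The leftmost is syllable 1 (in).
  → primary stress on syllable 1.
Suffixed `in.te.no.ri.te` (5 syllables):
  Weights: 1 in H, 2 te L, 3 no L, 4 ri L, 5 te L.
  Heavy syllables in the domain: 1. The leftmost is syllable 1 (in).
  → primary stress on syllable 1.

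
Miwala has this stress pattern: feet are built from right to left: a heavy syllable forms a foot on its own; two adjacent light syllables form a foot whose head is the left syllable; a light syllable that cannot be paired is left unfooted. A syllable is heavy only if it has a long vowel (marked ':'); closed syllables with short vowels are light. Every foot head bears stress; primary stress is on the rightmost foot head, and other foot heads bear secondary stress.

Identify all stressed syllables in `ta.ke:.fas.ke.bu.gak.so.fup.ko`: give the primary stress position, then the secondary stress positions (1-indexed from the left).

primary 8, secondary 2, 4, 6

Weights: 1 ta L, 2 ke: H, 3 fas L, 4 ke L, 5 bu L, 6 gak L, 7 so L, 8 fup L, 9 ko L.
Parse right to left (heavy = foot alone; LL = one foot; stranded L unfooted): ta (ˈke:) fas (ˈke.bu) (ˈgak.so) (ˈfup.ko).
Foot heads: 2, 4, 6, 8.
Primary stress on the rightmost head = syllable 8.
Secondary stress on 2, 4, 6: ta.ˌke:.fas.ˌke.bu.ˌgak.so.ˈfup.ko.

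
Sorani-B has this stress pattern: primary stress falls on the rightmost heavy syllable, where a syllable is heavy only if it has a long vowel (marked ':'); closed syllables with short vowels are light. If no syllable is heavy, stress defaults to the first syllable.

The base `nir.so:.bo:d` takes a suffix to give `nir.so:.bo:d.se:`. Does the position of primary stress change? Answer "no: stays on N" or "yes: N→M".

Base `nir.so:.bo:d` (3 syllables):
  Weights: 1 nir L, 2 so: H, 3 bo:d H.
  Heavy syllables in the domain: 2, 3. The rightmost is syllable 3 (bo:d).
  → primary stress on syllable 3.
Suffixed `nir.so:.bo:d.se:` (4 syllables):
  Weights: 1 nir L, 2 so: H, 3 bo:d H, 4 se: H.
  Heavy syllables in the domain: 2, 3, 4. The rightmost is syllable 4 (se:).
  → primary stress on syllable 4.

yes: 3→4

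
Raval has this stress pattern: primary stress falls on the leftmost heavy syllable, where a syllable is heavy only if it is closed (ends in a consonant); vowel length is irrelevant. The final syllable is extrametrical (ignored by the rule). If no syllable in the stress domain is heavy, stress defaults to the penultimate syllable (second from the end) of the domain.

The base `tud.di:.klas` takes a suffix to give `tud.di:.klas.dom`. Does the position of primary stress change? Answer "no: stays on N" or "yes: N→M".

Base `tud.di:.klas` (3 syllables):
  The final syllable (3, klas) is extrametrical; the stress domain is syllables 1–2.
  Weights: 1 tud H, 2 di: L.
  Heavy syllables in the domain: 1. The leftmost is syllable 1 (tud).
  → primary stress on syllable 1.
Suffixed `tud.di:.klas.dom` (4 syllables):
  The final syllable (4, dom) is extrametrical; the stress domain is syllables 1–3.
  Weights: 1 tud H, 2 di: L, 3 klas H.
  Heavy syllables in the domain: 1, 3. The leftmost is syllable 1 (tud).
  → primary stress on syllable 1.

no: stays on 1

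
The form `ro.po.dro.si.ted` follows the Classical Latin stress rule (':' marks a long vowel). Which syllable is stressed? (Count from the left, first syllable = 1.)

Classical Latin: stress the penult if heavy (long vowel or closed), else the antepenult.
Weights: 3 dro L, 4 si L, 5 ted H.
The penult (syllable 4, si) is light, so stress falls on the antepenult (syllable 3, dro).
Stress on syllable 3: ro.po.ˈdro.si.ted.

3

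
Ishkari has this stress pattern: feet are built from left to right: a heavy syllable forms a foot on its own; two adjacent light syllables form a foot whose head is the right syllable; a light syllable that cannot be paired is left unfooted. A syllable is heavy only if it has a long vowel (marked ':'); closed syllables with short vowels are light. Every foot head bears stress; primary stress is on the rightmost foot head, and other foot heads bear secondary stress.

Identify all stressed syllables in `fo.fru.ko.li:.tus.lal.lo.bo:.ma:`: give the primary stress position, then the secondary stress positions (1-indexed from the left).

primary 9, secondary 2, 4, 6, 8

Weights: 1 fo L, 2 fru L, 3 ko L, 4 li: H, 5 tus L, 6 lal L, 7 lo L, 8 bo: H, 9 ma: H.
Parse left to right (heavy = foot alone; LL = one foot; stranded L unfooted): (fo.ˈfru) ko (ˈli:) (tus.ˈlal) lo (ˈbo:) (ˈma:).
Foot heads: 2, 4, 6, 8, 9.
Primary stress on the rightmost head = syllable 9.
Secondary stress on 2, 4, 6, 8: fo.ˌfru.ko.ˌli:.tus.ˌlal.lo.ˌbo:.ˈma:.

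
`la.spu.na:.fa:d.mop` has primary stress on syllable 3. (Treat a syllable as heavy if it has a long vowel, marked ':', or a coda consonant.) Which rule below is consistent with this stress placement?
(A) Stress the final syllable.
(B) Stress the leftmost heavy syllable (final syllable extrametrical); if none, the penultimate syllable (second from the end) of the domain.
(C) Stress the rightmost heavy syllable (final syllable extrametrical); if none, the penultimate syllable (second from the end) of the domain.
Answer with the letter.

B

Rule A → syllable 5 (observed: 3).
Rule B → syllable 3 ✓.
Rule C → syllable 4 (observed: 3).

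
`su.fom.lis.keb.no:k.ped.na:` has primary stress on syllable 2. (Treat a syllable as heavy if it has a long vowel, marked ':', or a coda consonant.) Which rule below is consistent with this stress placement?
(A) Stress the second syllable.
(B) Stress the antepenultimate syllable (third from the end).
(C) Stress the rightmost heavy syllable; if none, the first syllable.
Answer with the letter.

Rule A → syllable 2 ✓.
Rule B → syllable 5 (observed: 2).
Rule C → syllable 7 (observed: 2).

A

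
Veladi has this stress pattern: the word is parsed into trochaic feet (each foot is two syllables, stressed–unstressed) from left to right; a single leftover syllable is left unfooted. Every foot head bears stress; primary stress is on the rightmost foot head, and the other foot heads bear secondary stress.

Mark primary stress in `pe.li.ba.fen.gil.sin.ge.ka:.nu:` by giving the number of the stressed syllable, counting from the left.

7

Parse left to right into trochaic (ˈσσ) feet: (ˈpe.li) (ˈba.fen) (ˈgil.sin) (ˈge.ka:) nu:. Syllable 9 is left unfooted.
Foot heads (stressed positions): 1, 3, 5, 7.
End Rule Rightmost: primary stress on the rightmost head = syllable 7.
Primary stress: syllable 7 → pe.li.ba.fen.gil.sin.ˈge.ka:.nu:.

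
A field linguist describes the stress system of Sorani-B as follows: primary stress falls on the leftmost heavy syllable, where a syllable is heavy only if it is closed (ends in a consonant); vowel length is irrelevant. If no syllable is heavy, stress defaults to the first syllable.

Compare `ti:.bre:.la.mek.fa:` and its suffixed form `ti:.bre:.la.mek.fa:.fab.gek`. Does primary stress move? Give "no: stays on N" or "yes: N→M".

no: stays on 4

Base `ti:.bre:.la.mek.fa:` (5 syllables):
  Weights: 1 ti: L, 2 bre: L, 3 la L, 4 mek H, 5 fa: L.
  Heavy syllables in the domain: 4. The leftmost is syllable 4 (mek).
  → primary stress on syllable 4.
Suffixed `ti:.bre:.la.mek.fa:.fab.gek` (7 syllables):
  Weights: 1 ti: L, 2 bre: L, 3 la L, 4 mek H, 5 fa: L, 6 fab H, 7 gek H.
  Heavy syllables in the domain: 4, 6, 7. The leftmost is syllable 4 (mek).
  → primary stress on syllable 4.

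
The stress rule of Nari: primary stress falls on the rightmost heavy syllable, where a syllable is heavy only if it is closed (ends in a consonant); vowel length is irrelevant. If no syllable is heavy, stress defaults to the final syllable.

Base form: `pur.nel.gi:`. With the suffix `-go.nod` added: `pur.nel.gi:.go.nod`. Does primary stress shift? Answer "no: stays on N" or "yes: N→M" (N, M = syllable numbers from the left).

Base `pur.nel.gi:` (3 syllables):
  Weights: 1 pur H, 2 nel H, 3 gi: L.
  Heavy syllables in the domain: 1, 2. The rightmost is syllable 2 (nel).
  → primary stress on syllable 2.
Suffixed `pur.nel.gi:.go.nod` (5 syllables):
  Weights: 1 pur H, 2 nel H, 3 gi: L, 4 go L, 5 nod H.
  Heavy syllables in the domain: 1, 2, 5. The rightmost is syllable 5 (nod).
  → primary stress on syllable 5.

yes: 2→5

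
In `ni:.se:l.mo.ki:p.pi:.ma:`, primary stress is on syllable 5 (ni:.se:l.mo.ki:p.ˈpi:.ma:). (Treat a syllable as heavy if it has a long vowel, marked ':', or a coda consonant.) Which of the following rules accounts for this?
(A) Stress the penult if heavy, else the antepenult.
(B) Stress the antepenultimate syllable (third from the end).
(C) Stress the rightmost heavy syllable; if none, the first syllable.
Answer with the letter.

Rule A → syllable 5 ✓.
Rule B → syllable 4 (observed: 5).
Rule C → syllable 6 (observed: 5).

A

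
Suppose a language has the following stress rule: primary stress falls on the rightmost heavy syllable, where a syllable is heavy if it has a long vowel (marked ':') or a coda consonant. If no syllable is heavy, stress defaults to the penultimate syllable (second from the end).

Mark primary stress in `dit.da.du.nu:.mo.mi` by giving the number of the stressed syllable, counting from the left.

4

Weights: 1 dit H, 2 da L, 3 du L, 4 nu: H, 5 mo L, 6 mi L.
Heavy syllables in the domain: 1, 4. The rightmost is syllable 4 (nu:).
Primary stress: syllable 4 → dit.da.du.ˈnu:.mo.mi.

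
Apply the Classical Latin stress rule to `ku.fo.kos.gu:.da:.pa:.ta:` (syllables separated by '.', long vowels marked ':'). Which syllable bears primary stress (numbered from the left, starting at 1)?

Classical Latin: stress the penult if heavy (long vowel or closed), else the antepenult.
Weights: 5 da: H, 6 pa: H, 7 ta: H.
The penult (syllable 6, pa:) is heavy, so it takes stress.
Stress on syllable 6: ku.fo.kos.gu:.da:.ˈpa:.ta:.

6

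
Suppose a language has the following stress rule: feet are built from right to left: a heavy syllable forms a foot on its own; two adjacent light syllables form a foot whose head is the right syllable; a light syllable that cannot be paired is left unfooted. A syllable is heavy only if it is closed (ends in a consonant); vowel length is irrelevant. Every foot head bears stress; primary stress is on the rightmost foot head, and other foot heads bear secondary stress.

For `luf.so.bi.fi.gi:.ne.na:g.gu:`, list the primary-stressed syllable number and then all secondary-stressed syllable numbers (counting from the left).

primary 7, secondary 1, 4, 6

Weights: 1 luf H, 2 so L, 3 bi L, 4 fi L, 5 gi: L, 6 ne L, 7 na:g H, 8 gu: L.
Parse right to left (heavy = foot alone; LL = one foot; stranded L unfooted): (ˈluf) so (bi.ˈfi) (gi:.ˈne) (ˈna:g) gu:.
Foot heads: 1, 4, 6, 7.
Primary stress on the rightmost head = syllable 7.
Secondary stress on 1, 4, 6: ˌluf.so.bi.ˌfi.gi:.ˌne.ˈna:g.gu:.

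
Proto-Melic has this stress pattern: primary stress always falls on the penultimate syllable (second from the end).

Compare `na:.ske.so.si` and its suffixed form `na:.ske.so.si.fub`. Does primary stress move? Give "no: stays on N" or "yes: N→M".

Base `na:.ske.so.si` (4 syllables):
  The word has 4 syllables; the penultimate syllable (second from the end) is syllable 3 (so).
  → primary stress on syllable 3.
Suffixed `na:.ske.so.si.fub` (5 syllables):
  The word has 5 syllables; the penultimate syllable (second from the end) is syllable 4 (si).
  → primary stress on syllable 4.

yes: 3→4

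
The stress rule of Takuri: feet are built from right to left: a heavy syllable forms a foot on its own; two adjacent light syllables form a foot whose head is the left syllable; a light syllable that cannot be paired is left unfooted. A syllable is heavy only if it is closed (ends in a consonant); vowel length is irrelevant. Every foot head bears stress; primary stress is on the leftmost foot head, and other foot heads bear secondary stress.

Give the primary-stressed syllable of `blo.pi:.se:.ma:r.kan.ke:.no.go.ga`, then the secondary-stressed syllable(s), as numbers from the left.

Weights: 1 blo L, 2 pi: L, 3 se: L, 4 ma:r H, 5 kan H, 6 ke: L, 7 no L, 8 go L, 9 ga L.
Parse right to left (heavy = foot alone; LL = one foot; stranded L unfooted): blo (ˈpi:.se:) (ˈma:r) (ˈkan) (ˈke:.no) (ˈgo.ga).
Foot heads: 2, 4, 5, 6, 8.
Primary stress on the leftmost head = syllable 2.
Secondary stress on 4, 5, 6, 8: blo.ˈpi:.se:.ˌma:r.ˌkan.ˌke:.no.ˌgo.ga.

primary 2, secondary 4, 5, 6, 8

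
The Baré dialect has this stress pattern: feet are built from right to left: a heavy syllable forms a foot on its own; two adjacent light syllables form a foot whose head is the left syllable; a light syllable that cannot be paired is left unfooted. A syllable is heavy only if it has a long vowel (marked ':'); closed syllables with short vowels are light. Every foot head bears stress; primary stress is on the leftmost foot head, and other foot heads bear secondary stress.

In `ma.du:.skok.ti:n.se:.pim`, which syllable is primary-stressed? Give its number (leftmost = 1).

Weights: 1 ma L, 2 du: H, 3 skok L, 4 ti:n H, 5 se: H, 6 pim L.
Parse right to left (heavy = foot alone; LL = one foot; stranded L unfooted): ma (ˈdu:) skok (ˈti:n) (ˈse:) pim.
Foot heads: 2, 4, 5.
Primary stress on the leftmost head = syllable 2.
Primary stress: syllable 2 → ma.ˈdu:.skok.ti:n.se:.pim.

2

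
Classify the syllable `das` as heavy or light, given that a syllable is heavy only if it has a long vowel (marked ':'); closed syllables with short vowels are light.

`das`: short vowel, closed (coda /s/). Short vowel → light.

light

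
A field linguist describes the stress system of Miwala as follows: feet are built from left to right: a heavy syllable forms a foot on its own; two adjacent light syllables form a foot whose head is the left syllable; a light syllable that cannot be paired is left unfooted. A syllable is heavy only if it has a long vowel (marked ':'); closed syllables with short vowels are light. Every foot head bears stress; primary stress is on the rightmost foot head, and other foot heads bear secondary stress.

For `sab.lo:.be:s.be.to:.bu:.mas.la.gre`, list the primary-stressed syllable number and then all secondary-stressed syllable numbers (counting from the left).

primary 7, secondary 2, 3, 5, 6

Weights: 1 sab L, 2 lo: H, 3 be:s H, 4 be L, 5 to: H, 6 bu: H, 7 mas L, 8 la L, 9 gre L.
Parse left to right (heavy = foot alone; LL = one foot; stranded L unfooted): sab (ˈlo:) (ˈbe:s) be (ˈto:) (ˈbu:) (ˈmas.la) gre.
Foot heads: 2, 3, 5, 6, 7.
Primary stress on the rightmost head = syllable 7.
Secondary stress on 2, 3, 5, 6: sab.ˌlo:.ˌbe:s.be.ˌto:.ˌbu:.ˈmas.la.gre.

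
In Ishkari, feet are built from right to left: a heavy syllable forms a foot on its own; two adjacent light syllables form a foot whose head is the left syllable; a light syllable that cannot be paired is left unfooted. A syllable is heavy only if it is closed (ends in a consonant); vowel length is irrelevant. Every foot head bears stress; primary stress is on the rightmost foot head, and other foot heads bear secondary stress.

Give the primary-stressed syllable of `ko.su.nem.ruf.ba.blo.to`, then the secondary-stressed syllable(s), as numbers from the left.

primary 6, secondary 1, 3, 4

Weights: 1 ko L, 2 su L, 3 nem H, 4 ruf H, 5 ba L, 6 blo L, 7 to L.
Parse right to left (heavy = foot alone; LL = one foot; stranded L unfooted): (ˈko.su) (ˈnem) (ˈruf) ba (ˈblo.to).
Foot heads: 1, 3, 4, 6.
Primary stress on the rightmost head = syllable 6.
Secondary stress on 1, 3, 4: ˌko.su.ˌnem.ˌruf.ba.ˈblo.to.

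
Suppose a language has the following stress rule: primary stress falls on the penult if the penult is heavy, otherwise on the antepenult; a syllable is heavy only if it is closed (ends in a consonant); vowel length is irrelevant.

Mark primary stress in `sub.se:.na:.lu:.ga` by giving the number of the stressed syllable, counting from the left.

3

Weights: 3 na: L, 4 lu: L, 5 ga L.
The penult (syllable 4, lu:) is light, so stress falls on the antepenult (syllable 3, na:).
Primary stress: syllable 3 → sub.se:.ˈna:.lu:.ga.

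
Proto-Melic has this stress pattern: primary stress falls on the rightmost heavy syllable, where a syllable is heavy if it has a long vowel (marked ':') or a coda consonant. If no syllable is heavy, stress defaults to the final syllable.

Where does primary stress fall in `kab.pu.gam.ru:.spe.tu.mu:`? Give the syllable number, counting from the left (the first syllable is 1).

Weights: 1 kab H, 2 pu L, 3 gam H, 4 ru: H, 5 spe L, 6 tu L, 7 mu: H.
Heavy syllables in the domain: 1, 3, 4, 7. The rightmost is syllable 7 (mu:).
Primary stress: syllable 7 → kab.pu.gam.ru:.spe.tu.ˈmu:.

7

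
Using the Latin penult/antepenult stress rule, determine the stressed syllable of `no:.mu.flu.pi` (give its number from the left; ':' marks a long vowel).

2

Classical Latin: stress the penult if heavy (long vowel or closed), else the antepenult.
Weights: 2 mu L, 3 flu L, 4 pi L.
The penult (syllable 3, flu) is light, so stress falls on the antepenult (syllable 2, mu).
Stress on syllable 2: no:.ˈmu.flu.pi.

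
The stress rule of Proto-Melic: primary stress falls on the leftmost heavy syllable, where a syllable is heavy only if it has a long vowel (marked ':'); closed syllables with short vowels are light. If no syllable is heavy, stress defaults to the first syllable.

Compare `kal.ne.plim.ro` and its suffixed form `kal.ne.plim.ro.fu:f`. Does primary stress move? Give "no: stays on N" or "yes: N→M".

Base `kal.ne.plim.ro` (4 syllables):
  Weights: 1 kal L, 2 ne L, 3 plim L, 4 ro L.
  No heavy syllable in the domain; default to the first syllable = syllable 1.
  → primary stress on syllable 1.
Suffixed `kal.ne.plim.ro.fu:f` (5 syllables):
  Weights: 1 kal L, 2 ne L, 3 plim L, 4 ro L, 5 fu:f H.
  Heavy syllables in the domain: 5. The leftmost is syllable 5 (fu:f).
  → primary stress on syllable 5.

yes: 1→5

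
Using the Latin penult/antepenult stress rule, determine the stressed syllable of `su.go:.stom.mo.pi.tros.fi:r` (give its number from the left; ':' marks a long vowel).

Classical Latin: stress the penult if heavy (long vowel or closed), else the antepenult.
Weights: 5 pi L, 6 tros H, 7 fi:r H.
The penult (syllable 6, tros) is heavy, so it takes stress.
Stress on syllable 6: su.go:.stom.mo.pi.ˈtros.fi:r.

6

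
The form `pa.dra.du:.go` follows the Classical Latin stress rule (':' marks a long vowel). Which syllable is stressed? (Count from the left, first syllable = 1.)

3

Classical Latin: stress the penult if heavy (long vowel or closed), else the antepenult.
Weights: 2 dra L, 3 du: H, 4 go L.
The penult (syllable 3, du:) is heavy, so it takes stress.
Stress on syllable 3: pa.dra.ˈdu:.go.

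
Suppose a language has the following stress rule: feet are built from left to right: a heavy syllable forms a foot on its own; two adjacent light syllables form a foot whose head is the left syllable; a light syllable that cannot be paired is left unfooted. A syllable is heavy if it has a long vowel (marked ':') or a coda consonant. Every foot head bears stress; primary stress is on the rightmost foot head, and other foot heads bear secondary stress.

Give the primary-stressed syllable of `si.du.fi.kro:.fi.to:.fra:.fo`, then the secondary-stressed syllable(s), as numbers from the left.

primary 7, secondary 1, 4, 6

Weights: 1 si L, 2 du L, 3 fi L, 4 kro: H, 5 fi L, 6 to: H, 7 fra: H, 8 fo L.
Parse left to right (heavy = foot alone; LL = one foot; stranded L unfooted): (ˈsi.du) fi (ˈkro:) fi (ˈto:) (ˈfra:) fo.
Foot heads: 1, 4, 6, 7.
Primary stress on the rightmost head = syllable 7.
Secondary stress on 1, 4, 6: ˌsi.du.fi.ˌkro:.fi.ˌto:.ˈfra:.fo.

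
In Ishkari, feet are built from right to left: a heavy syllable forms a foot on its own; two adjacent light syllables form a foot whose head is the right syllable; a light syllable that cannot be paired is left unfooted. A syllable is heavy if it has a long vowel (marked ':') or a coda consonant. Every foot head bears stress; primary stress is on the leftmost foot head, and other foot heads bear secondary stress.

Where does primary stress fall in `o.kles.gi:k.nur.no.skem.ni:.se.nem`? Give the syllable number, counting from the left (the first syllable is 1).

2

Weights: 1 o L, 2 kles H, 3 gi:k H, 4 nur H, 5 no L, 6 skem H, 7 ni: H, 8 se L, 9 nem H.
Parse right to left (heavy = foot alone; LL = one foot; stranded L unfooted): o (ˈkles) (ˈgi:k) (ˈnur) no (ˈskem) (ˈni:) se (ˈnem).
Foot heads: 2, 3, 4, 6, 7, 9.
Primary stress on the leftmost head = syllable 2.
Primary stress: syllable 2 → o.ˈkles.gi:k.nur.no.skem.ni:.se.nem.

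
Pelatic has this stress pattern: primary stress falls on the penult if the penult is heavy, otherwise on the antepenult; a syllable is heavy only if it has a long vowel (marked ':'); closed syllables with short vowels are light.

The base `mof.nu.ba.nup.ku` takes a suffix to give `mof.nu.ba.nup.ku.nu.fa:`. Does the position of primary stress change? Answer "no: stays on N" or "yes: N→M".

Base `mof.nu.ba.nup.ku` (5 syllables):
  Weights: 3 ba L, 4 nup L, 5 ku L.
  The penult (syllable 4, nup) is light, so stress falls on the antepenult (syllable 3, ba).
  → primary stress on syllable 3.
Suffixed `mof.nu.ba.nup.ku.nu.fa:` (7 syllables):
  Weights: 5 ku L, 6 nu L, 7 fa: H.
  The penult (syllable 6, nu) is light, so stress falls on the antepenult (syllable 5, ku).
  → primary stress on syllable 5.

yes: 3→5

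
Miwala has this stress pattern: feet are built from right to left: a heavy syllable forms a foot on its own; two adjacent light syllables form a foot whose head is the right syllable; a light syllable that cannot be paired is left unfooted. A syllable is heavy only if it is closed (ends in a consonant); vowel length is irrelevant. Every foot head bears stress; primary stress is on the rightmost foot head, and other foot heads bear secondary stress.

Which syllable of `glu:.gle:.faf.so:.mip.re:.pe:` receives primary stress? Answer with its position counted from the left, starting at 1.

7

Weights: 1 glu: L, 2 gle: L, 3 faf H, 4 so: L, 5 mip H, 6 re: L, 7 pe: L.
Parse right to left (heavy = foot alone; LL = one foot; stranded L unfooted): (glu:.ˈgle:) (ˈfaf) so: (ˈmip) (re:.ˈpe:).
Foot heads: 2, 3, 5, 7.
Primary stress on the rightmost head = syllable 7.
Primary stress: syllable 7 → glu:.gle:.faf.so:.mip.re:.ˈpe:.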